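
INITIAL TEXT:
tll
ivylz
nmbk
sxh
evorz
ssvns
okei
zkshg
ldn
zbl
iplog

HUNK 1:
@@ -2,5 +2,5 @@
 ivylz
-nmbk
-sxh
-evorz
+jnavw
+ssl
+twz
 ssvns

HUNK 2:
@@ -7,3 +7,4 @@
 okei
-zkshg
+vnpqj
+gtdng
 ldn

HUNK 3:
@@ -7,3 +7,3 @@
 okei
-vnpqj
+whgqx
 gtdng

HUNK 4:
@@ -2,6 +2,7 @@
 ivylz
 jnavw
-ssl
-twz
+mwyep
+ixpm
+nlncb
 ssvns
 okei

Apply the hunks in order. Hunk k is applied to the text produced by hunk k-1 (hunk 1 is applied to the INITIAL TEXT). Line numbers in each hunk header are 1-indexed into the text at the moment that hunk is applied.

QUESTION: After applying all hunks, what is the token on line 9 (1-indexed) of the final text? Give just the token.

Hunk 1: at line 2 remove [nmbk,sxh,evorz] add [jnavw,ssl,twz] -> 11 lines: tll ivylz jnavw ssl twz ssvns okei zkshg ldn zbl iplog
Hunk 2: at line 7 remove [zkshg] add [vnpqj,gtdng] -> 12 lines: tll ivylz jnavw ssl twz ssvns okei vnpqj gtdng ldn zbl iplog
Hunk 3: at line 7 remove [vnpqj] add [whgqx] -> 12 lines: tll ivylz jnavw ssl twz ssvns okei whgqx gtdng ldn zbl iplog
Hunk 4: at line 2 remove [ssl,twz] add [mwyep,ixpm,nlncb] -> 13 lines: tll ivylz jnavw mwyep ixpm nlncb ssvns okei whgqx gtdng ldn zbl iplog
Final line 9: whgqx

Answer: whgqx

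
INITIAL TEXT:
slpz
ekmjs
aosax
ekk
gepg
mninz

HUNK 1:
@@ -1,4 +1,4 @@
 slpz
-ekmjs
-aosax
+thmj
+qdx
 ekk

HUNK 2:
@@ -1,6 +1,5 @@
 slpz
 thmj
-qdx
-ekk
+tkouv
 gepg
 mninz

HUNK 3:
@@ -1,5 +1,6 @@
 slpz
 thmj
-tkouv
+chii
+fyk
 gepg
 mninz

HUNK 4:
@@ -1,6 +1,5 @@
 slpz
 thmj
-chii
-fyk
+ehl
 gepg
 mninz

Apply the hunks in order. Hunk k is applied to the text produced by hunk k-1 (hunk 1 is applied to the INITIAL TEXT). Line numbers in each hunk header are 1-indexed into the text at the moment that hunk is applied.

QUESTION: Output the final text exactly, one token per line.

Answer: slpz
thmj
ehl
gepg
mninz

Derivation:
Hunk 1: at line 1 remove [ekmjs,aosax] add [thmj,qdx] -> 6 lines: slpz thmj qdx ekk gepg mninz
Hunk 2: at line 1 remove [qdx,ekk] add [tkouv] -> 5 lines: slpz thmj tkouv gepg mninz
Hunk 3: at line 1 remove [tkouv] add [chii,fyk] -> 6 lines: slpz thmj chii fyk gepg mninz
Hunk 4: at line 1 remove [chii,fyk] add [ehl] -> 5 lines: slpz thmj ehl gepg mninz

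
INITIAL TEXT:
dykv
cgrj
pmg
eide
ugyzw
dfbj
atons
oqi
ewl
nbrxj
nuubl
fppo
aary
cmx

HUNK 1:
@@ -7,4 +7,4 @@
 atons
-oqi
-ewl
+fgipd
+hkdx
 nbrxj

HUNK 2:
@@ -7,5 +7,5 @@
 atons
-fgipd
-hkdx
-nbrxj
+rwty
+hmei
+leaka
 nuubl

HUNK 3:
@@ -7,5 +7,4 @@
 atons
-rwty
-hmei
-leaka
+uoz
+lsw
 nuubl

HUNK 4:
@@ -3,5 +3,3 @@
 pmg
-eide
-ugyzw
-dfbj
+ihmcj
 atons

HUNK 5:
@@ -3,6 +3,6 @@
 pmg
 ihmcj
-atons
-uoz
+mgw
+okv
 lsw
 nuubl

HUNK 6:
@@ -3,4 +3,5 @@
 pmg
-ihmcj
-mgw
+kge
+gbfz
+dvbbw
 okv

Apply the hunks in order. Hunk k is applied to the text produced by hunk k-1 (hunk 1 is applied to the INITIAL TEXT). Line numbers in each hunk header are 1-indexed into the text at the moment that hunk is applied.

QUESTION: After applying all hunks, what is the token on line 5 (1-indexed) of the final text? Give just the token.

Answer: gbfz

Derivation:
Hunk 1: at line 7 remove [oqi,ewl] add [fgipd,hkdx] -> 14 lines: dykv cgrj pmg eide ugyzw dfbj atons fgipd hkdx nbrxj nuubl fppo aary cmx
Hunk 2: at line 7 remove [fgipd,hkdx,nbrxj] add [rwty,hmei,leaka] -> 14 lines: dykv cgrj pmg eide ugyzw dfbj atons rwty hmei leaka nuubl fppo aary cmx
Hunk 3: at line 7 remove [rwty,hmei,leaka] add [uoz,lsw] -> 13 lines: dykv cgrj pmg eide ugyzw dfbj atons uoz lsw nuubl fppo aary cmx
Hunk 4: at line 3 remove [eide,ugyzw,dfbj] add [ihmcj] -> 11 lines: dykv cgrj pmg ihmcj atons uoz lsw nuubl fppo aary cmx
Hunk 5: at line 3 remove [atons,uoz] add [mgw,okv] -> 11 lines: dykv cgrj pmg ihmcj mgw okv lsw nuubl fppo aary cmx
Hunk 6: at line 3 remove [ihmcj,mgw] add [kge,gbfz,dvbbw] -> 12 lines: dykv cgrj pmg kge gbfz dvbbw okv lsw nuubl fppo aary cmx
Final line 5: gbfz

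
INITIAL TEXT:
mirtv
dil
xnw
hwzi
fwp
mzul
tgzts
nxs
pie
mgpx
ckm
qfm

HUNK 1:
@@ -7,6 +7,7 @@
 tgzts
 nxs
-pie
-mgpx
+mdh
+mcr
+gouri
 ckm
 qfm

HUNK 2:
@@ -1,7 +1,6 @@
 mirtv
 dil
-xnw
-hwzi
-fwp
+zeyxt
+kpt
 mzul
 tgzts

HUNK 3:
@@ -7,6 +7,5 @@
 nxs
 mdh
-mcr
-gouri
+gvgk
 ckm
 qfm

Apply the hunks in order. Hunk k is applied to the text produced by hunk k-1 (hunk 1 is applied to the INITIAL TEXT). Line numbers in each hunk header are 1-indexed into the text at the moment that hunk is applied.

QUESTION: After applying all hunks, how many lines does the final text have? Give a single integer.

Hunk 1: at line 7 remove [pie,mgpx] add [mdh,mcr,gouri] -> 13 lines: mirtv dil xnw hwzi fwp mzul tgzts nxs mdh mcr gouri ckm qfm
Hunk 2: at line 1 remove [xnw,hwzi,fwp] add [zeyxt,kpt] -> 12 lines: mirtv dil zeyxt kpt mzul tgzts nxs mdh mcr gouri ckm qfm
Hunk 3: at line 7 remove [mcr,gouri] add [gvgk] -> 11 lines: mirtv dil zeyxt kpt mzul tgzts nxs mdh gvgk ckm qfm
Final line count: 11

Answer: 11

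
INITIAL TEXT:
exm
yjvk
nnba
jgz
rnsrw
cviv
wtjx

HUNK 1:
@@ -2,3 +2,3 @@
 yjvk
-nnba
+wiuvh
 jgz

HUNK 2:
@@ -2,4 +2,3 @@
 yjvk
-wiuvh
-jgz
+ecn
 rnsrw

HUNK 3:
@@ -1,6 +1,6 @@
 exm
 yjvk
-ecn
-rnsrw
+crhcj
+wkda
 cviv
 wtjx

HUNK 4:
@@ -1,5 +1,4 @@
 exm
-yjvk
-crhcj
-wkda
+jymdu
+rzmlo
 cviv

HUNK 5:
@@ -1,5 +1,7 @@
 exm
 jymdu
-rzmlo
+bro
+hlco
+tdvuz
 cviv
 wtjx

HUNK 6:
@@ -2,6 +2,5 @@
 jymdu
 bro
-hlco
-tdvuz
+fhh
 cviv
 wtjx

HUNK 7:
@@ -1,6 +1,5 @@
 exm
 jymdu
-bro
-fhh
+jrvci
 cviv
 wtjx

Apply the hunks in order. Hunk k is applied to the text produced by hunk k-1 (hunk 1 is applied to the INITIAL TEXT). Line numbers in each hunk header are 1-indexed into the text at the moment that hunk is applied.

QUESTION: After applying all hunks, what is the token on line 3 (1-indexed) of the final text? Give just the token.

Answer: jrvci

Derivation:
Hunk 1: at line 2 remove [nnba] add [wiuvh] -> 7 lines: exm yjvk wiuvh jgz rnsrw cviv wtjx
Hunk 2: at line 2 remove [wiuvh,jgz] add [ecn] -> 6 lines: exm yjvk ecn rnsrw cviv wtjx
Hunk 3: at line 1 remove [ecn,rnsrw] add [crhcj,wkda] -> 6 lines: exm yjvk crhcj wkda cviv wtjx
Hunk 4: at line 1 remove [yjvk,crhcj,wkda] add [jymdu,rzmlo] -> 5 lines: exm jymdu rzmlo cviv wtjx
Hunk 5: at line 1 remove [rzmlo] add [bro,hlco,tdvuz] -> 7 lines: exm jymdu bro hlco tdvuz cviv wtjx
Hunk 6: at line 2 remove [hlco,tdvuz] add [fhh] -> 6 lines: exm jymdu bro fhh cviv wtjx
Hunk 7: at line 1 remove [bro,fhh] add [jrvci] -> 5 lines: exm jymdu jrvci cviv wtjx
Final line 3: jrvci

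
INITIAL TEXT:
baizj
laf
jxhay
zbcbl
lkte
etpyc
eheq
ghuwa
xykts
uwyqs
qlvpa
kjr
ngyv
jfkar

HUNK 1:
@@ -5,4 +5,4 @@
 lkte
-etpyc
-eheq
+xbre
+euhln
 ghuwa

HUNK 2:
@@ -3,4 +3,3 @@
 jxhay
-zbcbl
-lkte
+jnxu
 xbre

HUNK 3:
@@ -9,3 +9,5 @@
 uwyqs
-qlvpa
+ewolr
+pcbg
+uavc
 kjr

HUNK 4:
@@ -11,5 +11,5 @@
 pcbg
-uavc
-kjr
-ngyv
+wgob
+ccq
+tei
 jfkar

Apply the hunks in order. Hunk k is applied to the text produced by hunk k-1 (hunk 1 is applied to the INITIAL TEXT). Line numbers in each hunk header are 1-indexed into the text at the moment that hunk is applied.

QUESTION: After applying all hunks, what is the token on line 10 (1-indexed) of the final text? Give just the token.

Hunk 1: at line 5 remove [etpyc,eheq] add [xbre,euhln] -> 14 lines: baizj laf jxhay zbcbl lkte xbre euhln ghuwa xykts uwyqs qlvpa kjr ngyv jfkar
Hunk 2: at line 3 remove [zbcbl,lkte] add [jnxu] -> 13 lines: baizj laf jxhay jnxu xbre euhln ghuwa xykts uwyqs qlvpa kjr ngyv jfkar
Hunk 3: at line 9 remove [qlvpa] add [ewolr,pcbg,uavc] -> 15 lines: baizj laf jxhay jnxu xbre euhln ghuwa xykts uwyqs ewolr pcbg uavc kjr ngyv jfkar
Hunk 4: at line 11 remove [uavc,kjr,ngyv] add [wgob,ccq,tei] -> 15 lines: baizj laf jxhay jnxu xbre euhln ghuwa xykts uwyqs ewolr pcbg wgob ccq tei jfkar
Final line 10: ewolr

Answer: ewolr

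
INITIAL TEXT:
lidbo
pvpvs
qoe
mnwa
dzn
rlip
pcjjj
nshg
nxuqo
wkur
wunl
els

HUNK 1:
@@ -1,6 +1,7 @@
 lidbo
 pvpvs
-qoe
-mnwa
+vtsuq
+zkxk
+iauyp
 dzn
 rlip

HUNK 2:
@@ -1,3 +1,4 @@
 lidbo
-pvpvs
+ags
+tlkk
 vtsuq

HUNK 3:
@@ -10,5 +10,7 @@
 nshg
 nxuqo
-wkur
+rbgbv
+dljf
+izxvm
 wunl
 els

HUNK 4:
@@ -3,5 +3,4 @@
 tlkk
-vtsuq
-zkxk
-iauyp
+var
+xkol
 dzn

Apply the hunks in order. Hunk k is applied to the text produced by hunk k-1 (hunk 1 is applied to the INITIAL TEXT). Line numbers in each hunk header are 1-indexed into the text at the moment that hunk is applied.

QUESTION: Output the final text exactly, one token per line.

Answer: lidbo
ags
tlkk
var
xkol
dzn
rlip
pcjjj
nshg
nxuqo
rbgbv
dljf
izxvm
wunl
els

Derivation:
Hunk 1: at line 1 remove [qoe,mnwa] add [vtsuq,zkxk,iauyp] -> 13 lines: lidbo pvpvs vtsuq zkxk iauyp dzn rlip pcjjj nshg nxuqo wkur wunl els
Hunk 2: at line 1 remove [pvpvs] add [ags,tlkk] -> 14 lines: lidbo ags tlkk vtsuq zkxk iauyp dzn rlip pcjjj nshg nxuqo wkur wunl els
Hunk 3: at line 10 remove [wkur] add [rbgbv,dljf,izxvm] -> 16 lines: lidbo ags tlkk vtsuq zkxk iauyp dzn rlip pcjjj nshg nxuqo rbgbv dljf izxvm wunl els
Hunk 4: at line 3 remove [vtsuq,zkxk,iauyp] add [var,xkol] -> 15 lines: lidbo ags tlkk var xkol dzn rlip pcjjj nshg nxuqo rbgbv dljf izxvm wunl els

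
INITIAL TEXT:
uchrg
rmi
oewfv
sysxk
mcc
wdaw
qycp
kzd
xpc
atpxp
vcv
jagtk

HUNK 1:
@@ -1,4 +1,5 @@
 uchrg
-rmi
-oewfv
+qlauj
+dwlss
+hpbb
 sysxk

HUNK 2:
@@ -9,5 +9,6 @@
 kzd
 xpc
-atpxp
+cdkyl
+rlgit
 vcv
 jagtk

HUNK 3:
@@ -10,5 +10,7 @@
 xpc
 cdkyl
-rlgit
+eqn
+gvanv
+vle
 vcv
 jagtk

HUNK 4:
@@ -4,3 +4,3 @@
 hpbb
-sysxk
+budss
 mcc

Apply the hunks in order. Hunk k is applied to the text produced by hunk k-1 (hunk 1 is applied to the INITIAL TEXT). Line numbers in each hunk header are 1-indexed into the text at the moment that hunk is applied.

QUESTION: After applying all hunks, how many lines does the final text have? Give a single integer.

Answer: 16

Derivation:
Hunk 1: at line 1 remove [rmi,oewfv] add [qlauj,dwlss,hpbb] -> 13 lines: uchrg qlauj dwlss hpbb sysxk mcc wdaw qycp kzd xpc atpxp vcv jagtk
Hunk 2: at line 9 remove [atpxp] add [cdkyl,rlgit] -> 14 lines: uchrg qlauj dwlss hpbb sysxk mcc wdaw qycp kzd xpc cdkyl rlgit vcv jagtk
Hunk 3: at line 10 remove [rlgit] add [eqn,gvanv,vle] -> 16 lines: uchrg qlauj dwlss hpbb sysxk mcc wdaw qycp kzd xpc cdkyl eqn gvanv vle vcv jagtk
Hunk 4: at line 4 remove [sysxk] add [budss] -> 16 lines: uchrg qlauj dwlss hpbb budss mcc wdaw qycp kzd xpc cdkyl eqn gvanv vle vcv jagtk
Final line count: 16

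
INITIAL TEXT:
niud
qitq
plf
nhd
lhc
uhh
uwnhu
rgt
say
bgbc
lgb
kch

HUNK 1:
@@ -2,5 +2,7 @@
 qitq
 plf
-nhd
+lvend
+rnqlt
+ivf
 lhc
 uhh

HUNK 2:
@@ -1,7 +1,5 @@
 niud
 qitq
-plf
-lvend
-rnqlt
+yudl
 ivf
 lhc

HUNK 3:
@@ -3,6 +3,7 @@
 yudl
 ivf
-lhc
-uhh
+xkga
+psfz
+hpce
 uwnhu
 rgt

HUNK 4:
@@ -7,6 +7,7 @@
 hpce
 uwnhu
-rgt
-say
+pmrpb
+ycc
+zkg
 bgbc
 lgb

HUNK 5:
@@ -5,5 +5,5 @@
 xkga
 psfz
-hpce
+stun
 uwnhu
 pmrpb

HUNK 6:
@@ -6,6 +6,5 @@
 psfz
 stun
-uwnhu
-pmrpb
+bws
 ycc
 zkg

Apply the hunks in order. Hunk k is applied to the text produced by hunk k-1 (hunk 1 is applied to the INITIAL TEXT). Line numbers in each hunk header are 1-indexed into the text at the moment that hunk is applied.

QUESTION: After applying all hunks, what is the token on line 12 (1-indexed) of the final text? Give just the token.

Hunk 1: at line 2 remove [nhd] add [lvend,rnqlt,ivf] -> 14 lines: niud qitq plf lvend rnqlt ivf lhc uhh uwnhu rgt say bgbc lgb kch
Hunk 2: at line 1 remove [plf,lvend,rnqlt] add [yudl] -> 12 lines: niud qitq yudl ivf lhc uhh uwnhu rgt say bgbc lgb kch
Hunk 3: at line 3 remove [lhc,uhh] add [xkga,psfz,hpce] -> 13 lines: niud qitq yudl ivf xkga psfz hpce uwnhu rgt say bgbc lgb kch
Hunk 4: at line 7 remove [rgt,say] add [pmrpb,ycc,zkg] -> 14 lines: niud qitq yudl ivf xkga psfz hpce uwnhu pmrpb ycc zkg bgbc lgb kch
Hunk 5: at line 5 remove [hpce] add [stun] -> 14 lines: niud qitq yudl ivf xkga psfz stun uwnhu pmrpb ycc zkg bgbc lgb kch
Hunk 6: at line 6 remove [uwnhu,pmrpb] add [bws] -> 13 lines: niud qitq yudl ivf xkga psfz stun bws ycc zkg bgbc lgb kch
Final line 12: lgb

Answer: lgb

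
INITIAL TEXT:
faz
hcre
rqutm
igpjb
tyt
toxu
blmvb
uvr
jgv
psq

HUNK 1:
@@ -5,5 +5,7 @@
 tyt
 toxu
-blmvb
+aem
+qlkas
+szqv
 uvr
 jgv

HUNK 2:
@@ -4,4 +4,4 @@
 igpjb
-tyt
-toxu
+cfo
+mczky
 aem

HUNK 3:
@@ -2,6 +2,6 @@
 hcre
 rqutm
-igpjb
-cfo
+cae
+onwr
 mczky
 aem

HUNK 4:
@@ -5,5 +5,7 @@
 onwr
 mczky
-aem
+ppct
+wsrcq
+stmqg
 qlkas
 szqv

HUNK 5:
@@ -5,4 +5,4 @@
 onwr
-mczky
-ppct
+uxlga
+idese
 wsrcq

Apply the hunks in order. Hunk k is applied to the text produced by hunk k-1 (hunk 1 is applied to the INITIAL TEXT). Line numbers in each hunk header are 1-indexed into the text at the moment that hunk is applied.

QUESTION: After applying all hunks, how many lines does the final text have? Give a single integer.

Hunk 1: at line 5 remove [blmvb] add [aem,qlkas,szqv] -> 12 lines: faz hcre rqutm igpjb tyt toxu aem qlkas szqv uvr jgv psq
Hunk 2: at line 4 remove [tyt,toxu] add [cfo,mczky] -> 12 lines: faz hcre rqutm igpjb cfo mczky aem qlkas szqv uvr jgv psq
Hunk 3: at line 2 remove [igpjb,cfo] add [cae,onwr] -> 12 lines: faz hcre rqutm cae onwr mczky aem qlkas szqv uvr jgv psq
Hunk 4: at line 5 remove [aem] add [ppct,wsrcq,stmqg] -> 14 lines: faz hcre rqutm cae onwr mczky ppct wsrcq stmqg qlkas szqv uvr jgv psq
Hunk 5: at line 5 remove [mczky,ppct] add [uxlga,idese] -> 14 lines: faz hcre rqutm cae onwr uxlga idese wsrcq stmqg qlkas szqv uvr jgv psq
Final line count: 14

Answer: 14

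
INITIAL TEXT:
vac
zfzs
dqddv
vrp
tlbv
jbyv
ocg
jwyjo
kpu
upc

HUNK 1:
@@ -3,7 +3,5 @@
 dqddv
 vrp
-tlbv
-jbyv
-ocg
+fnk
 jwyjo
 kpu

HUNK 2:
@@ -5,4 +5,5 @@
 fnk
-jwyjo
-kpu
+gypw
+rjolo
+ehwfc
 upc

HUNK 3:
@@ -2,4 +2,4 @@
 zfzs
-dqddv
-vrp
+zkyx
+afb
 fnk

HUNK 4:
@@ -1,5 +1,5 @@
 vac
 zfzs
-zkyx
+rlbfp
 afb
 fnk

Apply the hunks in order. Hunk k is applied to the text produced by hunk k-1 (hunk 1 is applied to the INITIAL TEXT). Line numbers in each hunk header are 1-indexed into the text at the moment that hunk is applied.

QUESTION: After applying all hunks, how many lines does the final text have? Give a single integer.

Hunk 1: at line 3 remove [tlbv,jbyv,ocg] add [fnk] -> 8 lines: vac zfzs dqddv vrp fnk jwyjo kpu upc
Hunk 2: at line 5 remove [jwyjo,kpu] add [gypw,rjolo,ehwfc] -> 9 lines: vac zfzs dqddv vrp fnk gypw rjolo ehwfc upc
Hunk 3: at line 2 remove [dqddv,vrp] add [zkyx,afb] -> 9 lines: vac zfzs zkyx afb fnk gypw rjolo ehwfc upc
Hunk 4: at line 1 remove [zkyx] add [rlbfp] -> 9 lines: vac zfzs rlbfp afb fnk gypw rjolo ehwfc upc
Final line count: 9

Answer: 9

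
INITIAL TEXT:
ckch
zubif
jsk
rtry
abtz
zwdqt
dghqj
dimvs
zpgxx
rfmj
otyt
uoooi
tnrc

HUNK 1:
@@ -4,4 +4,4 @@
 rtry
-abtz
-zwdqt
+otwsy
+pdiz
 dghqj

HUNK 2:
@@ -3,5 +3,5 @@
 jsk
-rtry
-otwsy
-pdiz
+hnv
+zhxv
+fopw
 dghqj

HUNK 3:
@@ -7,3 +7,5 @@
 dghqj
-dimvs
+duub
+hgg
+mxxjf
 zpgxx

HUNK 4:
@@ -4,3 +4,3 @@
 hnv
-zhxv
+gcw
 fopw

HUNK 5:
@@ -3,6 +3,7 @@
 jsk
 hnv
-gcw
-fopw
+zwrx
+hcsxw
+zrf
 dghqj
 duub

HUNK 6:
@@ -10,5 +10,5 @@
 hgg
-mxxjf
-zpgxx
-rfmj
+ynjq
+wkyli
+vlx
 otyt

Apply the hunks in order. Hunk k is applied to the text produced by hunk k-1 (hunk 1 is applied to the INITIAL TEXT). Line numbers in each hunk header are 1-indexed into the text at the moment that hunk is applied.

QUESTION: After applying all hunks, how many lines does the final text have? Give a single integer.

Answer: 16

Derivation:
Hunk 1: at line 4 remove [abtz,zwdqt] add [otwsy,pdiz] -> 13 lines: ckch zubif jsk rtry otwsy pdiz dghqj dimvs zpgxx rfmj otyt uoooi tnrc
Hunk 2: at line 3 remove [rtry,otwsy,pdiz] add [hnv,zhxv,fopw] -> 13 lines: ckch zubif jsk hnv zhxv fopw dghqj dimvs zpgxx rfmj otyt uoooi tnrc
Hunk 3: at line 7 remove [dimvs] add [duub,hgg,mxxjf] -> 15 lines: ckch zubif jsk hnv zhxv fopw dghqj duub hgg mxxjf zpgxx rfmj otyt uoooi tnrc
Hunk 4: at line 4 remove [zhxv] add [gcw] -> 15 lines: ckch zubif jsk hnv gcw fopw dghqj duub hgg mxxjf zpgxx rfmj otyt uoooi tnrc
Hunk 5: at line 3 remove [gcw,fopw] add [zwrx,hcsxw,zrf] -> 16 lines: ckch zubif jsk hnv zwrx hcsxw zrf dghqj duub hgg mxxjf zpgxx rfmj otyt uoooi tnrc
Hunk 6: at line 10 remove [mxxjf,zpgxx,rfmj] add [ynjq,wkyli,vlx] -> 16 lines: ckch zubif jsk hnv zwrx hcsxw zrf dghqj duub hgg ynjq wkyli vlx otyt uoooi tnrc
Final line count: 16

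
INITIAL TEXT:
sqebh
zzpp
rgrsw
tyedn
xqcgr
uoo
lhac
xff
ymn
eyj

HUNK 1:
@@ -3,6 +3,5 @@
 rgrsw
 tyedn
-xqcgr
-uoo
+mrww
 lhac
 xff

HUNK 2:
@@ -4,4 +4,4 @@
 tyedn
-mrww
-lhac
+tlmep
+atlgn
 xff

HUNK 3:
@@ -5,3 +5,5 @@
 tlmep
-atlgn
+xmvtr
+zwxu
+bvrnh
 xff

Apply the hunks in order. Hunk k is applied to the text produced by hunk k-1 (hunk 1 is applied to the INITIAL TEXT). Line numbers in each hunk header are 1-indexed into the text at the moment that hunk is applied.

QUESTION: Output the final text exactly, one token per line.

Hunk 1: at line 3 remove [xqcgr,uoo] add [mrww] -> 9 lines: sqebh zzpp rgrsw tyedn mrww lhac xff ymn eyj
Hunk 2: at line 4 remove [mrww,lhac] add [tlmep,atlgn] -> 9 lines: sqebh zzpp rgrsw tyedn tlmep atlgn xff ymn eyj
Hunk 3: at line 5 remove [atlgn] add [xmvtr,zwxu,bvrnh] -> 11 lines: sqebh zzpp rgrsw tyedn tlmep xmvtr zwxu bvrnh xff ymn eyj

Answer: sqebh
zzpp
rgrsw
tyedn
tlmep
xmvtr
zwxu
bvrnh
xff
ymn
eyj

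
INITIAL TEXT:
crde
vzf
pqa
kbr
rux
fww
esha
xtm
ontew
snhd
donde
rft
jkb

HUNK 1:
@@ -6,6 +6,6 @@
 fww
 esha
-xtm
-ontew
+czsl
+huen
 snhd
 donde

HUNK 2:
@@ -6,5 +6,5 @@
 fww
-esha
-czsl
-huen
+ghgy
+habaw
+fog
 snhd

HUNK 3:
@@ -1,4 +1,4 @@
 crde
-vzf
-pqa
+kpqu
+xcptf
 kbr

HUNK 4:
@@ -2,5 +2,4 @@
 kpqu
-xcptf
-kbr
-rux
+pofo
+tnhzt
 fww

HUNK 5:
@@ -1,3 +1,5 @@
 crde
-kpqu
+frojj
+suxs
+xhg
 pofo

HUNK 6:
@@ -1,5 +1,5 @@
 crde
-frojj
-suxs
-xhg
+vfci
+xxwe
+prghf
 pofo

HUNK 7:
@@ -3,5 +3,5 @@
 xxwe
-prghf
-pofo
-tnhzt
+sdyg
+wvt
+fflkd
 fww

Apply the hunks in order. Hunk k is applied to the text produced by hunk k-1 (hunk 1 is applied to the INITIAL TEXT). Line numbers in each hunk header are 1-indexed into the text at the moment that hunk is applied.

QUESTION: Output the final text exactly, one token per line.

Answer: crde
vfci
xxwe
sdyg
wvt
fflkd
fww
ghgy
habaw
fog
snhd
donde
rft
jkb

Derivation:
Hunk 1: at line 6 remove [xtm,ontew] add [czsl,huen] -> 13 lines: crde vzf pqa kbr rux fww esha czsl huen snhd donde rft jkb
Hunk 2: at line 6 remove [esha,czsl,huen] add [ghgy,habaw,fog] -> 13 lines: crde vzf pqa kbr rux fww ghgy habaw fog snhd donde rft jkb
Hunk 3: at line 1 remove [vzf,pqa] add [kpqu,xcptf] -> 13 lines: crde kpqu xcptf kbr rux fww ghgy habaw fog snhd donde rft jkb
Hunk 4: at line 2 remove [xcptf,kbr,rux] add [pofo,tnhzt] -> 12 lines: crde kpqu pofo tnhzt fww ghgy habaw fog snhd donde rft jkb
Hunk 5: at line 1 remove [kpqu] add [frojj,suxs,xhg] -> 14 lines: crde frojj suxs xhg pofo tnhzt fww ghgy habaw fog snhd donde rft jkb
Hunk 6: at line 1 remove [frojj,suxs,xhg] add [vfci,xxwe,prghf] -> 14 lines: crde vfci xxwe prghf pofo tnhzt fww ghgy habaw fog snhd donde rft jkb
Hunk 7: at line 3 remove [prghf,pofo,tnhzt] add [sdyg,wvt,fflkd] -> 14 lines: crde vfci xxwe sdyg wvt fflkd fww ghgy habaw fog snhd donde rft jkb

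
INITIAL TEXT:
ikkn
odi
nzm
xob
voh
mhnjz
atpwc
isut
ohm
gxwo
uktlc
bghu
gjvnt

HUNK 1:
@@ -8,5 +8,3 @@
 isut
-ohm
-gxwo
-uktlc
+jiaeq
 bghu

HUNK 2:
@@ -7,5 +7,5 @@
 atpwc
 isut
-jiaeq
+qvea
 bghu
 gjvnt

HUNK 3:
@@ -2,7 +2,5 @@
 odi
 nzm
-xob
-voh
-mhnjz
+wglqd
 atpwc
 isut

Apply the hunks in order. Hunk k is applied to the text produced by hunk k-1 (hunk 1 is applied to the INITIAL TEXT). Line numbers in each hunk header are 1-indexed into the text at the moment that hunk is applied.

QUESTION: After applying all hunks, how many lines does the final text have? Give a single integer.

Answer: 9

Derivation:
Hunk 1: at line 8 remove [ohm,gxwo,uktlc] add [jiaeq] -> 11 lines: ikkn odi nzm xob voh mhnjz atpwc isut jiaeq bghu gjvnt
Hunk 2: at line 7 remove [jiaeq] add [qvea] -> 11 lines: ikkn odi nzm xob voh mhnjz atpwc isut qvea bghu gjvnt
Hunk 3: at line 2 remove [xob,voh,mhnjz] add [wglqd] -> 9 lines: ikkn odi nzm wglqd atpwc isut qvea bghu gjvnt
Final line count: 9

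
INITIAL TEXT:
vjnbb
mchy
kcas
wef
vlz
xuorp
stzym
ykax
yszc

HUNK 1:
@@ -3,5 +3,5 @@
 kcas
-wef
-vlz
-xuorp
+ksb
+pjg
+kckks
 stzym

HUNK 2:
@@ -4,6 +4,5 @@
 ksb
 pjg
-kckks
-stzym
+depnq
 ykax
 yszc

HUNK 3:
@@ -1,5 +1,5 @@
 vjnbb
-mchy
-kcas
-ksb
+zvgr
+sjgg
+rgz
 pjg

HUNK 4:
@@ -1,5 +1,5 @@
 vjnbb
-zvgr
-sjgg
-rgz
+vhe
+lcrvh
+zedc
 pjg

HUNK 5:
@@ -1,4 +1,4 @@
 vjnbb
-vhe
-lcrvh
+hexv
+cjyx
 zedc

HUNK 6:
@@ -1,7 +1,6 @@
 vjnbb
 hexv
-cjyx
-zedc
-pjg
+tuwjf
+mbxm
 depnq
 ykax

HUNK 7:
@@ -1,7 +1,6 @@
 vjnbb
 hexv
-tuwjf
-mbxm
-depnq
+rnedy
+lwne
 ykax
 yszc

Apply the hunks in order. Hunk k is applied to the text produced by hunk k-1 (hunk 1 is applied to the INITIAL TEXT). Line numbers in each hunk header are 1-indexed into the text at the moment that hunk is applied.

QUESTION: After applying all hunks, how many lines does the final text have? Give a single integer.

Hunk 1: at line 3 remove [wef,vlz,xuorp] add [ksb,pjg,kckks] -> 9 lines: vjnbb mchy kcas ksb pjg kckks stzym ykax yszc
Hunk 2: at line 4 remove [kckks,stzym] add [depnq] -> 8 lines: vjnbb mchy kcas ksb pjg depnq ykax yszc
Hunk 3: at line 1 remove [mchy,kcas,ksb] add [zvgr,sjgg,rgz] -> 8 lines: vjnbb zvgr sjgg rgz pjg depnq ykax yszc
Hunk 4: at line 1 remove [zvgr,sjgg,rgz] add [vhe,lcrvh,zedc] -> 8 lines: vjnbb vhe lcrvh zedc pjg depnq ykax yszc
Hunk 5: at line 1 remove [vhe,lcrvh] add [hexv,cjyx] -> 8 lines: vjnbb hexv cjyx zedc pjg depnq ykax yszc
Hunk 6: at line 1 remove [cjyx,zedc,pjg] add [tuwjf,mbxm] -> 7 lines: vjnbb hexv tuwjf mbxm depnq ykax yszc
Hunk 7: at line 1 remove [tuwjf,mbxm,depnq] add [rnedy,lwne] -> 6 lines: vjnbb hexv rnedy lwne ykax yszc
Final line count: 6

Answer: 6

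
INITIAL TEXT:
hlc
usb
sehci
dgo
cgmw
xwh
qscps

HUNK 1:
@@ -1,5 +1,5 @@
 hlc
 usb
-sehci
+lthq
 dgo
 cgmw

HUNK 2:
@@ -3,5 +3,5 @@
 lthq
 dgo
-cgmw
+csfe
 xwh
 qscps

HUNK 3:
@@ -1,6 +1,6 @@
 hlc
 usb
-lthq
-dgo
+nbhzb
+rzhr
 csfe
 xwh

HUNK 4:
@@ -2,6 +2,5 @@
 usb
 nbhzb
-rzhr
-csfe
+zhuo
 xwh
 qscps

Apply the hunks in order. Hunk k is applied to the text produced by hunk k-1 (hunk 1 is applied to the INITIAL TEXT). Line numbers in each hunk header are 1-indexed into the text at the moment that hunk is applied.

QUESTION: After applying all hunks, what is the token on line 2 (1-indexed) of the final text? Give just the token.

Answer: usb

Derivation:
Hunk 1: at line 1 remove [sehci] add [lthq] -> 7 lines: hlc usb lthq dgo cgmw xwh qscps
Hunk 2: at line 3 remove [cgmw] add [csfe] -> 7 lines: hlc usb lthq dgo csfe xwh qscps
Hunk 3: at line 1 remove [lthq,dgo] add [nbhzb,rzhr] -> 7 lines: hlc usb nbhzb rzhr csfe xwh qscps
Hunk 4: at line 2 remove [rzhr,csfe] add [zhuo] -> 6 lines: hlc usb nbhzb zhuo xwh qscps
Final line 2: usb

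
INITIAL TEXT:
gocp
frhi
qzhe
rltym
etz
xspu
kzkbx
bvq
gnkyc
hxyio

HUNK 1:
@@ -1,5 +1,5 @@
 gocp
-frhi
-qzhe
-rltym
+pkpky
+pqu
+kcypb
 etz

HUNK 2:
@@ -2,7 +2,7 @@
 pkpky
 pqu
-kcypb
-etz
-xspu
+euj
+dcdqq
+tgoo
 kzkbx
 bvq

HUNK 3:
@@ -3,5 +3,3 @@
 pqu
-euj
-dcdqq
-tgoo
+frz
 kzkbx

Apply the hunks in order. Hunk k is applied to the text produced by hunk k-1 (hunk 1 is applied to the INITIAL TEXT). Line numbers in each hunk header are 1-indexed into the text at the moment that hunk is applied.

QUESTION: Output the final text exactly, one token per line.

Answer: gocp
pkpky
pqu
frz
kzkbx
bvq
gnkyc
hxyio

Derivation:
Hunk 1: at line 1 remove [frhi,qzhe,rltym] add [pkpky,pqu,kcypb] -> 10 lines: gocp pkpky pqu kcypb etz xspu kzkbx bvq gnkyc hxyio
Hunk 2: at line 2 remove [kcypb,etz,xspu] add [euj,dcdqq,tgoo] -> 10 lines: gocp pkpky pqu euj dcdqq tgoo kzkbx bvq gnkyc hxyio
Hunk 3: at line 3 remove [euj,dcdqq,tgoo] add [frz] -> 8 lines: gocp pkpky pqu frz kzkbx bvq gnkyc hxyio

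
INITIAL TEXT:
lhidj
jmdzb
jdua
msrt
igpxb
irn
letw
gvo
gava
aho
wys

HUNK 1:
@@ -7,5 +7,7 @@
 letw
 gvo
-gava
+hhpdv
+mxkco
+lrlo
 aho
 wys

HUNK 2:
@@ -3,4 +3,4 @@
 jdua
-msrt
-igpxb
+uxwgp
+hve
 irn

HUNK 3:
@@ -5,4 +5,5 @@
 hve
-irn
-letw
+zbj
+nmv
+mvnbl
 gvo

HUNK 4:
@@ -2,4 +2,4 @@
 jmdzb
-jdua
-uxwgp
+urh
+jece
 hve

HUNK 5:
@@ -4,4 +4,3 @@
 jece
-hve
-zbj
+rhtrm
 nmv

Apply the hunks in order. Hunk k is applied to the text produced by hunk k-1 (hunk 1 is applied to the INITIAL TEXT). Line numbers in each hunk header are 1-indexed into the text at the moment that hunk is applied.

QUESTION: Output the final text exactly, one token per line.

Answer: lhidj
jmdzb
urh
jece
rhtrm
nmv
mvnbl
gvo
hhpdv
mxkco
lrlo
aho
wys

Derivation:
Hunk 1: at line 7 remove [gava] add [hhpdv,mxkco,lrlo] -> 13 lines: lhidj jmdzb jdua msrt igpxb irn letw gvo hhpdv mxkco lrlo aho wys
Hunk 2: at line 3 remove [msrt,igpxb] add [uxwgp,hve] -> 13 lines: lhidj jmdzb jdua uxwgp hve irn letw gvo hhpdv mxkco lrlo aho wys
Hunk 3: at line 5 remove [irn,letw] add [zbj,nmv,mvnbl] -> 14 lines: lhidj jmdzb jdua uxwgp hve zbj nmv mvnbl gvo hhpdv mxkco lrlo aho wys
Hunk 4: at line 2 remove [jdua,uxwgp] add [urh,jece] -> 14 lines: lhidj jmdzb urh jece hve zbj nmv mvnbl gvo hhpdv mxkco lrlo aho wys
Hunk 5: at line 4 remove [hve,zbj] add [rhtrm] -> 13 lines: lhidj jmdzb urh jece rhtrm nmv mvnbl gvo hhpdv mxkco lrlo aho wys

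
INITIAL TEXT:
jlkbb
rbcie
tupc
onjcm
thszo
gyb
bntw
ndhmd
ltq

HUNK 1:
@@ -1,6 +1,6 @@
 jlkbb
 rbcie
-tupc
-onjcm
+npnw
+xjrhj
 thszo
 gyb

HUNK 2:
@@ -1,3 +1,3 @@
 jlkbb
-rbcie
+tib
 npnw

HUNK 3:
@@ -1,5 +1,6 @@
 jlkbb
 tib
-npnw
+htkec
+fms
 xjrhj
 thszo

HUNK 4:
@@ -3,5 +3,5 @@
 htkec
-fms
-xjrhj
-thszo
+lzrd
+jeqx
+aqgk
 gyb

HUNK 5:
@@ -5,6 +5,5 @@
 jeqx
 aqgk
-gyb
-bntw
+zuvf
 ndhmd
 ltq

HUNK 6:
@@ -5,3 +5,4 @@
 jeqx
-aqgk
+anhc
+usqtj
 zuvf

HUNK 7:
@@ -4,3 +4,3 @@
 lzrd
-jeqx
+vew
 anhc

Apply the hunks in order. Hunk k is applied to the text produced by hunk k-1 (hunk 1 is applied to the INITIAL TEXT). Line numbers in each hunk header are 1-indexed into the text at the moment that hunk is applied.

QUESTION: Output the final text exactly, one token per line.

Answer: jlkbb
tib
htkec
lzrd
vew
anhc
usqtj
zuvf
ndhmd
ltq

Derivation:
Hunk 1: at line 1 remove [tupc,onjcm] add [npnw,xjrhj] -> 9 lines: jlkbb rbcie npnw xjrhj thszo gyb bntw ndhmd ltq
Hunk 2: at line 1 remove [rbcie] add [tib] -> 9 lines: jlkbb tib npnw xjrhj thszo gyb bntw ndhmd ltq
Hunk 3: at line 1 remove [npnw] add [htkec,fms] -> 10 lines: jlkbb tib htkec fms xjrhj thszo gyb bntw ndhmd ltq
Hunk 4: at line 3 remove [fms,xjrhj,thszo] add [lzrd,jeqx,aqgk] -> 10 lines: jlkbb tib htkec lzrd jeqx aqgk gyb bntw ndhmd ltq
Hunk 5: at line 5 remove [gyb,bntw] add [zuvf] -> 9 lines: jlkbb tib htkec lzrd jeqx aqgk zuvf ndhmd ltq
Hunk 6: at line 5 remove [aqgk] add [anhc,usqtj] -> 10 lines: jlkbb tib htkec lzrd jeqx anhc usqtj zuvf ndhmd ltq
Hunk 7: at line 4 remove [jeqx] add [vew] -> 10 lines: jlkbb tib htkec lzrd vew anhc usqtj zuvf ndhmd ltq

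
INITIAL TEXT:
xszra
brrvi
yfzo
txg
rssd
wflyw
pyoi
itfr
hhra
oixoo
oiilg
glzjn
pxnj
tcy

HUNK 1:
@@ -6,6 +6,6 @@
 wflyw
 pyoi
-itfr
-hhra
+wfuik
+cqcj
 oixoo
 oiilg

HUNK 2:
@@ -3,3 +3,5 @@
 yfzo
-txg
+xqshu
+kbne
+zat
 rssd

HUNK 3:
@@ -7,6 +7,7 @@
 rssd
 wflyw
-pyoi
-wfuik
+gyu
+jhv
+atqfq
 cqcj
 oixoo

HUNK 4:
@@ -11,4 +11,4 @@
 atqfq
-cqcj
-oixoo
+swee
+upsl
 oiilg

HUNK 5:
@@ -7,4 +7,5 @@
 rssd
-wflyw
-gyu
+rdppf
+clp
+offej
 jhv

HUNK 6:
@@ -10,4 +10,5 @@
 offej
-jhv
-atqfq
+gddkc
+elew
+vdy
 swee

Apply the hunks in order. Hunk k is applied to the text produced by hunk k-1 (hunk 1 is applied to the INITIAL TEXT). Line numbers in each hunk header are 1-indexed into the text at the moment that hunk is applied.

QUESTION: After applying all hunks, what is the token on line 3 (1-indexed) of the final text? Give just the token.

Hunk 1: at line 6 remove [itfr,hhra] add [wfuik,cqcj] -> 14 lines: xszra brrvi yfzo txg rssd wflyw pyoi wfuik cqcj oixoo oiilg glzjn pxnj tcy
Hunk 2: at line 3 remove [txg] add [xqshu,kbne,zat] -> 16 lines: xszra brrvi yfzo xqshu kbne zat rssd wflyw pyoi wfuik cqcj oixoo oiilg glzjn pxnj tcy
Hunk 3: at line 7 remove [pyoi,wfuik] add [gyu,jhv,atqfq] -> 17 lines: xszra brrvi yfzo xqshu kbne zat rssd wflyw gyu jhv atqfq cqcj oixoo oiilg glzjn pxnj tcy
Hunk 4: at line 11 remove [cqcj,oixoo] add [swee,upsl] -> 17 lines: xszra brrvi yfzo xqshu kbne zat rssd wflyw gyu jhv atqfq swee upsl oiilg glzjn pxnj tcy
Hunk 5: at line 7 remove [wflyw,gyu] add [rdppf,clp,offej] -> 18 lines: xszra brrvi yfzo xqshu kbne zat rssd rdppf clp offej jhv atqfq swee upsl oiilg glzjn pxnj tcy
Hunk 6: at line 10 remove [jhv,atqfq] add [gddkc,elew,vdy] -> 19 lines: xszra brrvi yfzo xqshu kbne zat rssd rdppf clp offej gddkc elew vdy swee upsl oiilg glzjn pxnj tcy
Final line 3: yfzo

Answer: yfzo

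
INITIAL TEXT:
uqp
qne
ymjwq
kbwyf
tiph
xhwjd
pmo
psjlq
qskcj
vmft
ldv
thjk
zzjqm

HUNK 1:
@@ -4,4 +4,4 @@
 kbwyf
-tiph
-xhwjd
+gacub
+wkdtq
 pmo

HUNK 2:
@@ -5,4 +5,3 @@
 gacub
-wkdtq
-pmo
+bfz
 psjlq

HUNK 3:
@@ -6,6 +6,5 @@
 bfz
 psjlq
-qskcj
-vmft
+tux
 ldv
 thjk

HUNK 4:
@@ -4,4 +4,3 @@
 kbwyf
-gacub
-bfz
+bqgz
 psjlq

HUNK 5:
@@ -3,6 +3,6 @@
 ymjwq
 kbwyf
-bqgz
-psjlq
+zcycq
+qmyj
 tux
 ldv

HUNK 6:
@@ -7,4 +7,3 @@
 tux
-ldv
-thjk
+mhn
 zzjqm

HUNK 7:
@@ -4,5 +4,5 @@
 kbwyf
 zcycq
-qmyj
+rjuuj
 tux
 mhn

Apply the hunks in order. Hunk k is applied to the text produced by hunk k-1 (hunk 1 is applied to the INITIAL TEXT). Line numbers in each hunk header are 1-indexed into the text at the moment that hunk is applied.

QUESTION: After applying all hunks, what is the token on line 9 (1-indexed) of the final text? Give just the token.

Answer: zzjqm

Derivation:
Hunk 1: at line 4 remove [tiph,xhwjd] add [gacub,wkdtq] -> 13 lines: uqp qne ymjwq kbwyf gacub wkdtq pmo psjlq qskcj vmft ldv thjk zzjqm
Hunk 2: at line 5 remove [wkdtq,pmo] add [bfz] -> 12 lines: uqp qne ymjwq kbwyf gacub bfz psjlq qskcj vmft ldv thjk zzjqm
Hunk 3: at line 6 remove [qskcj,vmft] add [tux] -> 11 lines: uqp qne ymjwq kbwyf gacub bfz psjlq tux ldv thjk zzjqm
Hunk 4: at line 4 remove [gacub,bfz] add [bqgz] -> 10 lines: uqp qne ymjwq kbwyf bqgz psjlq tux ldv thjk zzjqm
Hunk 5: at line 3 remove [bqgz,psjlq] add [zcycq,qmyj] -> 10 lines: uqp qne ymjwq kbwyf zcycq qmyj tux ldv thjk zzjqm
Hunk 6: at line 7 remove [ldv,thjk] add [mhn] -> 9 lines: uqp qne ymjwq kbwyf zcycq qmyj tux mhn zzjqm
Hunk 7: at line 4 remove [qmyj] add [rjuuj] -> 9 lines: uqp qne ymjwq kbwyf zcycq rjuuj tux mhn zzjqm
Final line 9: zzjqm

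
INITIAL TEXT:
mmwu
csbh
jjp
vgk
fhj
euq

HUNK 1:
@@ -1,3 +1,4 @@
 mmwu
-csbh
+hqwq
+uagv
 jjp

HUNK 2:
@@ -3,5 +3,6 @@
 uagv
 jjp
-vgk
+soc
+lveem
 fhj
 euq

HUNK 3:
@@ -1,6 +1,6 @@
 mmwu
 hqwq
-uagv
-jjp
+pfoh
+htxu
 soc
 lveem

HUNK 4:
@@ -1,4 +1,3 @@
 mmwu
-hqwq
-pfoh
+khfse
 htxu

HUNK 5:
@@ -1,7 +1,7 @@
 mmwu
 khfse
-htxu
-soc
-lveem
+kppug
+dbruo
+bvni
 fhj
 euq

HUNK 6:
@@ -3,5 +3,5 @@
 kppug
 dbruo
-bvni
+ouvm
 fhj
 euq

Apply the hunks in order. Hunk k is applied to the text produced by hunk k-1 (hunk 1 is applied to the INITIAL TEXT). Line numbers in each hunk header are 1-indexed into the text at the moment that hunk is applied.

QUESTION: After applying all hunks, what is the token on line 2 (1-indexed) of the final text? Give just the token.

Hunk 1: at line 1 remove [csbh] add [hqwq,uagv] -> 7 lines: mmwu hqwq uagv jjp vgk fhj euq
Hunk 2: at line 3 remove [vgk] add [soc,lveem] -> 8 lines: mmwu hqwq uagv jjp soc lveem fhj euq
Hunk 3: at line 1 remove [uagv,jjp] add [pfoh,htxu] -> 8 lines: mmwu hqwq pfoh htxu soc lveem fhj euq
Hunk 4: at line 1 remove [hqwq,pfoh] add [khfse] -> 7 lines: mmwu khfse htxu soc lveem fhj euq
Hunk 5: at line 1 remove [htxu,soc,lveem] add [kppug,dbruo,bvni] -> 7 lines: mmwu khfse kppug dbruo bvni fhj euq
Hunk 6: at line 3 remove [bvni] add [ouvm] -> 7 lines: mmwu khfse kppug dbruo ouvm fhj euq
Final line 2: khfse

Answer: khfse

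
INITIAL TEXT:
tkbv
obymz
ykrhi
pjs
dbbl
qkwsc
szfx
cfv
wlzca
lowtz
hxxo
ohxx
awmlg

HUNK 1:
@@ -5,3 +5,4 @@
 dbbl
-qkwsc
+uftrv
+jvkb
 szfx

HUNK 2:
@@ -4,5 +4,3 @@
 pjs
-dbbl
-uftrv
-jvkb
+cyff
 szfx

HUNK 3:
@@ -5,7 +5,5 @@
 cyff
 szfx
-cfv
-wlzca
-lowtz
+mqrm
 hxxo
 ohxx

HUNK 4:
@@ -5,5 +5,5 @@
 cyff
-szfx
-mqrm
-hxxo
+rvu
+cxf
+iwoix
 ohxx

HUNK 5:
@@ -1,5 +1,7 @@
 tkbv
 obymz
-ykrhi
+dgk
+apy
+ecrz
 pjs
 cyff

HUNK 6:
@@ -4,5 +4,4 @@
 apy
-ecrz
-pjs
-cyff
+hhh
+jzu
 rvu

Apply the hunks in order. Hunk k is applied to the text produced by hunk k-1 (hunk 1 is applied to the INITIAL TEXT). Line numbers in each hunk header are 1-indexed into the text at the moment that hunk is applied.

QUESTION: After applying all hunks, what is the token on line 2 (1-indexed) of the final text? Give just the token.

Answer: obymz

Derivation:
Hunk 1: at line 5 remove [qkwsc] add [uftrv,jvkb] -> 14 lines: tkbv obymz ykrhi pjs dbbl uftrv jvkb szfx cfv wlzca lowtz hxxo ohxx awmlg
Hunk 2: at line 4 remove [dbbl,uftrv,jvkb] add [cyff] -> 12 lines: tkbv obymz ykrhi pjs cyff szfx cfv wlzca lowtz hxxo ohxx awmlg
Hunk 3: at line 5 remove [cfv,wlzca,lowtz] add [mqrm] -> 10 lines: tkbv obymz ykrhi pjs cyff szfx mqrm hxxo ohxx awmlg
Hunk 4: at line 5 remove [szfx,mqrm,hxxo] add [rvu,cxf,iwoix] -> 10 lines: tkbv obymz ykrhi pjs cyff rvu cxf iwoix ohxx awmlg
Hunk 5: at line 1 remove [ykrhi] add [dgk,apy,ecrz] -> 12 lines: tkbv obymz dgk apy ecrz pjs cyff rvu cxf iwoix ohxx awmlg
Hunk 6: at line 4 remove [ecrz,pjs,cyff] add [hhh,jzu] -> 11 lines: tkbv obymz dgk apy hhh jzu rvu cxf iwoix ohxx awmlg
Final line 2: obymz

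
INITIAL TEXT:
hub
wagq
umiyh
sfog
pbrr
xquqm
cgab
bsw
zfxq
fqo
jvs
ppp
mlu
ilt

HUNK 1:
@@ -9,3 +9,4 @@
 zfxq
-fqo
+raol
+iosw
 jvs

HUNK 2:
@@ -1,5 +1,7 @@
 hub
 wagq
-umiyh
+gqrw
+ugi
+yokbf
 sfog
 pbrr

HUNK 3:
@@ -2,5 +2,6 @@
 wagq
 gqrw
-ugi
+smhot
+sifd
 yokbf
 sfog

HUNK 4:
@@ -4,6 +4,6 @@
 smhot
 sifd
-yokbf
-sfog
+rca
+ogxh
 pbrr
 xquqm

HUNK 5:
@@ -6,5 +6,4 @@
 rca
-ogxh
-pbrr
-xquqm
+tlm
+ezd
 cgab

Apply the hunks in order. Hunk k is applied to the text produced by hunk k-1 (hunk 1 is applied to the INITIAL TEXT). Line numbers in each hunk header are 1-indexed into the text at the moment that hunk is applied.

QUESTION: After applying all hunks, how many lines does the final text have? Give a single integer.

Answer: 17

Derivation:
Hunk 1: at line 9 remove [fqo] add [raol,iosw] -> 15 lines: hub wagq umiyh sfog pbrr xquqm cgab bsw zfxq raol iosw jvs ppp mlu ilt
Hunk 2: at line 1 remove [umiyh] add [gqrw,ugi,yokbf] -> 17 lines: hub wagq gqrw ugi yokbf sfog pbrr xquqm cgab bsw zfxq raol iosw jvs ppp mlu ilt
Hunk 3: at line 2 remove [ugi] add [smhot,sifd] -> 18 lines: hub wagq gqrw smhot sifd yokbf sfog pbrr xquqm cgab bsw zfxq raol iosw jvs ppp mlu ilt
Hunk 4: at line 4 remove [yokbf,sfog] add [rca,ogxh] -> 18 lines: hub wagq gqrw smhot sifd rca ogxh pbrr xquqm cgab bsw zfxq raol iosw jvs ppp mlu ilt
Hunk 5: at line 6 remove [ogxh,pbrr,xquqm] add [tlm,ezd] -> 17 lines: hub wagq gqrw smhot sifd rca tlm ezd cgab bsw zfxq raol iosw jvs ppp mlu ilt
Final line count: 17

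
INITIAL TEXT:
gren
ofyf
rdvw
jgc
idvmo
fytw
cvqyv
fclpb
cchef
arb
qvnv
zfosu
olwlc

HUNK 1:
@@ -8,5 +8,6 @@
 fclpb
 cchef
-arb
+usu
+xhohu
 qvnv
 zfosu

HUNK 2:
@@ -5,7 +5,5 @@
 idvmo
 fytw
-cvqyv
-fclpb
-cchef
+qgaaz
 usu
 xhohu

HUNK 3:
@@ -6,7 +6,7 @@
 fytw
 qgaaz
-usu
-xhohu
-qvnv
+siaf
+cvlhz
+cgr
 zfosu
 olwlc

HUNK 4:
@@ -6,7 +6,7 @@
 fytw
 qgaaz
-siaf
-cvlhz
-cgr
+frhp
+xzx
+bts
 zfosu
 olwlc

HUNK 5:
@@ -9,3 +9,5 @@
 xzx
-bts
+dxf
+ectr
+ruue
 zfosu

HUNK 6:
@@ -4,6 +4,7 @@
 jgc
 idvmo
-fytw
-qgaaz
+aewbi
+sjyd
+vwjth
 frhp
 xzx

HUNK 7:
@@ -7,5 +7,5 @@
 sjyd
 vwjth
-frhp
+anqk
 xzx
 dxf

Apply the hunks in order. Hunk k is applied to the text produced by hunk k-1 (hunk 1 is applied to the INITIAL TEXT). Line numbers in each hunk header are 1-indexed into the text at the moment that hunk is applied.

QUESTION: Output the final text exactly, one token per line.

Answer: gren
ofyf
rdvw
jgc
idvmo
aewbi
sjyd
vwjth
anqk
xzx
dxf
ectr
ruue
zfosu
olwlc

Derivation:
Hunk 1: at line 8 remove [arb] add [usu,xhohu] -> 14 lines: gren ofyf rdvw jgc idvmo fytw cvqyv fclpb cchef usu xhohu qvnv zfosu olwlc
Hunk 2: at line 5 remove [cvqyv,fclpb,cchef] add [qgaaz] -> 12 lines: gren ofyf rdvw jgc idvmo fytw qgaaz usu xhohu qvnv zfosu olwlc
Hunk 3: at line 6 remove [usu,xhohu,qvnv] add [siaf,cvlhz,cgr] -> 12 lines: gren ofyf rdvw jgc idvmo fytw qgaaz siaf cvlhz cgr zfosu olwlc
Hunk 4: at line 6 remove [siaf,cvlhz,cgr] add [frhp,xzx,bts] -> 12 lines: gren ofyf rdvw jgc idvmo fytw qgaaz frhp xzx bts zfosu olwlc
Hunk 5: at line 9 remove [bts] add [dxf,ectr,ruue] -> 14 lines: gren ofyf rdvw jgc idvmo fytw qgaaz frhp xzx dxf ectr ruue zfosu olwlc
Hunk 6: at line 4 remove [fytw,qgaaz] add [aewbi,sjyd,vwjth] -> 15 lines: gren ofyf rdvw jgc idvmo aewbi sjyd vwjth frhp xzx dxf ectr ruue zfosu olwlc
Hunk 7: at line 7 remove [frhp] add [anqk] -> 15 lines: gren ofyf rdvw jgc idvmo aewbi sjyd vwjth anqk xzx dxf ectr ruue zfosu olwlc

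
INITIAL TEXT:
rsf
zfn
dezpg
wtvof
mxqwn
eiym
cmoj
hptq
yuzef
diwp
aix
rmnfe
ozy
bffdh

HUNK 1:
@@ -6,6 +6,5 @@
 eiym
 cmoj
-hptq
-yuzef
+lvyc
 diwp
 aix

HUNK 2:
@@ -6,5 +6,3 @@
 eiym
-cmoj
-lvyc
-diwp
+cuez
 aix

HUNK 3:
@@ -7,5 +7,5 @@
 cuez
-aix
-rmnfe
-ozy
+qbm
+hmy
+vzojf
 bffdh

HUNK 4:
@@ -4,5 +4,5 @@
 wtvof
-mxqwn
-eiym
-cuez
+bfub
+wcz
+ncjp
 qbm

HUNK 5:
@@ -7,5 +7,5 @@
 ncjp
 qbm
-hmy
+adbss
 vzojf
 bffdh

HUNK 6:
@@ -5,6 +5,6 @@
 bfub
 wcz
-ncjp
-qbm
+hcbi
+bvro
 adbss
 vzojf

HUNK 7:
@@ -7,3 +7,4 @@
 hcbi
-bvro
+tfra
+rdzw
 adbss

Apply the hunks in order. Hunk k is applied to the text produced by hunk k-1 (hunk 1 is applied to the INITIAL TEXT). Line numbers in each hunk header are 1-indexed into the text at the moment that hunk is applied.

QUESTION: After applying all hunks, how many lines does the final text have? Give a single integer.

Hunk 1: at line 6 remove [hptq,yuzef] add [lvyc] -> 13 lines: rsf zfn dezpg wtvof mxqwn eiym cmoj lvyc diwp aix rmnfe ozy bffdh
Hunk 2: at line 6 remove [cmoj,lvyc,diwp] add [cuez] -> 11 lines: rsf zfn dezpg wtvof mxqwn eiym cuez aix rmnfe ozy bffdh
Hunk 3: at line 7 remove [aix,rmnfe,ozy] add [qbm,hmy,vzojf] -> 11 lines: rsf zfn dezpg wtvof mxqwn eiym cuez qbm hmy vzojf bffdh
Hunk 4: at line 4 remove [mxqwn,eiym,cuez] add [bfub,wcz,ncjp] -> 11 lines: rsf zfn dezpg wtvof bfub wcz ncjp qbm hmy vzojf bffdh
Hunk 5: at line 7 remove [hmy] add [adbss] -> 11 lines: rsf zfn dezpg wtvof bfub wcz ncjp qbm adbss vzojf bffdh
Hunk 6: at line 5 remove [ncjp,qbm] add [hcbi,bvro] -> 11 lines: rsf zfn dezpg wtvof bfub wcz hcbi bvro adbss vzojf bffdh
Hunk 7: at line 7 remove [bvro] add [tfra,rdzw] -> 12 lines: rsf zfn dezpg wtvof bfub wcz hcbi tfra rdzw adbss vzojf bffdh
Final line count: 12

Answer: 12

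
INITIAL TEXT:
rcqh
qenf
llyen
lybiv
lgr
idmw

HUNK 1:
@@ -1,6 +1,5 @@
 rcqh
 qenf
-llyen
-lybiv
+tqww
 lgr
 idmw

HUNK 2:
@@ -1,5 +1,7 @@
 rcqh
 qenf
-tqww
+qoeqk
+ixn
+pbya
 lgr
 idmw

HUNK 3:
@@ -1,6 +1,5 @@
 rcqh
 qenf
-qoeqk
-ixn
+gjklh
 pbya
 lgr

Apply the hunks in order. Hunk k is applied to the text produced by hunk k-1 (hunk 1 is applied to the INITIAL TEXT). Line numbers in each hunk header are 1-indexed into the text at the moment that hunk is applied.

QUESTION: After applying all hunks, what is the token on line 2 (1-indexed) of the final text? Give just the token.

Answer: qenf

Derivation:
Hunk 1: at line 1 remove [llyen,lybiv] add [tqww] -> 5 lines: rcqh qenf tqww lgr idmw
Hunk 2: at line 1 remove [tqww] add [qoeqk,ixn,pbya] -> 7 lines: rcqh qenf qoeqk ixn pbya lgr idmw
Hunk 3: at line 1 remove [qoeqk,ixn] add [gjklh] -> 6 lines: rcqh qenf gjklh pbya lgr idmw
Final line 2: qenf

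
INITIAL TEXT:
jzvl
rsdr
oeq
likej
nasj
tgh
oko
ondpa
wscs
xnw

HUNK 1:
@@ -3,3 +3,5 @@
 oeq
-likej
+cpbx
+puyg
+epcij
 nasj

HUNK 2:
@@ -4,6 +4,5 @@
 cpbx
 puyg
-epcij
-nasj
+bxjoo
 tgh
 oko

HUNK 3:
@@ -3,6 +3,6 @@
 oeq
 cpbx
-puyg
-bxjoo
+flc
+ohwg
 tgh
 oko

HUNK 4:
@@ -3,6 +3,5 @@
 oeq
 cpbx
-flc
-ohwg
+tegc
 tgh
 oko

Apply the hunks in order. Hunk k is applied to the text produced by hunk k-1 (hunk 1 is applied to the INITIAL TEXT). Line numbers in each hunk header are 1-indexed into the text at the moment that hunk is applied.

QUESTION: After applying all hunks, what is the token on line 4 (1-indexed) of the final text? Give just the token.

Answer: cpbx

Derivation:
Hunk 1: at line 3 remove [likej] add [cpbx,puyg,epcij] -> 12 lines: jzvl rsdr oeq cpbx puyg epcij nasj tgh oko ondpa wscs xnw
Hunk 2: at line 4 remove [epcij,nasj] add [bxjoo] -> 11 lines: jzvl rsdr oeq cpbx puyg bxjoo tgh oko ondpa wscs xnw
Hunk 3: at line 3 remove [puyg,bxjoo] add [flc,ohwg] -> 11 lines: jzvl rsdr oeq cpbx flc ohwg tgh oko ondpa wscs xnw
Hunk 4: at line 3 remove [flc,ohwg] add [tegc] -> 10 lines: jzvl rsdr oeq cpbx tegc tgh oko ondpa wscs xnw
Final line 4: cpbx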